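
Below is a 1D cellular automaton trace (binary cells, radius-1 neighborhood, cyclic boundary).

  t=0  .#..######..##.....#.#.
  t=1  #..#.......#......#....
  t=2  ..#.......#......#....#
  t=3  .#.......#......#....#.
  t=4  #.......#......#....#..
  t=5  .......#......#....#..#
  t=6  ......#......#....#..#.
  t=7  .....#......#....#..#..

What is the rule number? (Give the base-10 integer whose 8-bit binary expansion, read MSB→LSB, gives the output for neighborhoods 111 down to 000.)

2

  nb ###: next=.  (t=0,i=5, bit7=0)
  nb ##.: next=.  (t=0,i=9, bit6=0)
  nb #.#: next=.  (t=0,i=20, bit5=0)
  nb #..: next=.  (t=0,i=2, bit4=0)
  nb .##: next=.  (t=0,i=4, bit3=0)
  nb .#.: next=.  (t=0,i=1, bit2=0)
  nb ..#: next=#  (t=0,i=0, bit1=1)
  nb ...: next=.  (t=0,i=15, bit0=0)
  bits 00000010 = 2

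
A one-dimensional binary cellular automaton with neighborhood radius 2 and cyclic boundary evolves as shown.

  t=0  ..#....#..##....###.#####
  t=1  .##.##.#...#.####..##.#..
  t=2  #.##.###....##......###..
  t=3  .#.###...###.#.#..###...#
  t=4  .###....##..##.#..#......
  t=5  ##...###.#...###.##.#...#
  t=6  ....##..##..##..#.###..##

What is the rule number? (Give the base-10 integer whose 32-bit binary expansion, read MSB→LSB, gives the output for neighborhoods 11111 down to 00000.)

  #####|#  b31=1 t=0,i=22
  ####.|.  b30=0 t=0,i=23
  ###.#|.  b29=0 t=0,i=18
  ###..|.  b28=0 t=0,i=24
  ##.##|#  b27=1 t=0,i=19
  ##.#.|#  b26=1 t=1,i=6
  ##..#|.  b25=0 t=0,i=0
  ##...|.  b24=0 t=0,i=12
  #.###|#  b23=1 t=0,i=20
  #.##.|.  b22=0 t=1,i=4
  #.#.#|#  b21=1 t=3,i=1
  #.#..|#  b20=1 t=1,i=7
  #..##|.  b19=0 t=0,i=9
  #..#.|#  b18=1 t=0,i=1
  #...#|.  b17=0 t=1,i=9
  #....|#  b16=1 t=0,i=4
  .####|.  b15=0 t=0,i=21
  .###.|.  b14=0 t=0,i=17
  .##.#|#  b13=1 t=1,i=2
  .##..|#  b12=1 t=0,i=11
  .#.##|#  b11=1 t=1,i=12
  .#.#.|.  b10=0 t=3,i=0
  .#..#|.  b9=0 t=0,i=8
  .#...|.  b8=0 t=0,i=3
  ..###|#  b7=1 t=0,i=16
  ..##.|.  b6=0 t=0,i=10
  ..#.#|.  b5=0 t=1,i=11
  ..#..|#  b4=1 t=0,i=2
  ...##|#  b3=1 t=0,i=15
  ...#.|.  b2=0 t=0,i=6
  ....#|#  b1=1 t=0,i=5
  .....|.  b0=0 t=2,i=16
  bits 10001100101101010011100010011010 = 2360686746

2360686746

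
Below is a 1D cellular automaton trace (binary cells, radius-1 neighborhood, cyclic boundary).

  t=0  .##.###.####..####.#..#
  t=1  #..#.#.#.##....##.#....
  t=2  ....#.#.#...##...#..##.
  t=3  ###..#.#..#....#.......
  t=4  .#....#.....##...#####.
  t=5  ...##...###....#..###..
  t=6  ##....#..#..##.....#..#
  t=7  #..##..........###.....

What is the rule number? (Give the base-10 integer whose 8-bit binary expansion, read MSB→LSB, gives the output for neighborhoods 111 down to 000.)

161

  ###|#  b7=1 t=0,i=5
  ##.|.  b6=0 t=0,i=2
  #.#|#  b5=1 t=0,i=0
  #..|.  b4=0 t=0,i=12
  .##|.  b3=0 t=0,i=1
  .#.|.  b2=0 t=0,i=19
  ..#|.  b1=0 t=0,i=13
  ...|#  b0=1 t=1,i=12
  bits 10100001 = 161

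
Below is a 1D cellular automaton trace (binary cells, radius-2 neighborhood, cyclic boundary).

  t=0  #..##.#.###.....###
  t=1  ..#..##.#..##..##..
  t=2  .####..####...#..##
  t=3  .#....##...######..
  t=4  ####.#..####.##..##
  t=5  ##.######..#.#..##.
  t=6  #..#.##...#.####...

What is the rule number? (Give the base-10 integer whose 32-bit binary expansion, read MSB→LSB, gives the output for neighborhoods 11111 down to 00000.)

  ##### -> #   bit 31 = 1  t=3,i=13
  ####. -> .   bit 30 = 0  t=0,i=18
  ###.# -> #   bit 29 = 1  t=4,i=3
  ###.. -> .   bit 28 = 0  t=0,i=0
  ##.## -> .   bit 27 = 0  t=2,i=0
  ##.#. -> #   bit 26 = 1  t=0,i=5
  ##..# -> .   bit 25 = 0  t=0,i=1
  ##... -> #   bit 24 = 1  t=0,i=11
  #.### -> #   bit 23 = 1  t=0,i=8
  #.##. -> #   bit 22 = 1  t=4,i=13
  #.#.# -> #   bit 21 = 1  t=0,i=6
  #.#.. -> #   bit 20 = 1  t=1,i=8
  #..## -> #   bit 19 = 1  t=0,i=2
  #..#. -> #   bit 18 = 1  t=5,i=10
  #...# -> #   bit 17 = 1  t=2,i=12
  #.... -> #   bit 16 = 1  t=0,i=12
  .#### -> .   bit 15 = 0  t=0,i=17
  .###. -> .   bit 14 = 0  t=0,i=9
  .##.# -> .   bit 13 = 0  t=0,i=4
  .##.. -> .   bit 12 = 0  t=1,i=12
  .#.## -> .   bit 11 = 0  t=0,i=7
  .#.#. -> #   bit 10 = 1  t=5,i=12
  .#..# -> #   bit 9 = 1  t=1,i=3
  .#... -> #   bit 8 = 1  t=3,i=2
  ..### -> #   bit 7 = 1  t=0,i=16
  ..##. -> .   bit 6 = 0  t=0,i=3
  ..#.# -> .   bit 5 = 0  t=5,i=11
  ..#.. -> #   bit 4 = 1  t=1,i=2
  ...## -> #   bit 3 = 1  t=0,i=15
  ...#. -> #   bit 2 = 1  t=1,i=1
  ....# -> .   bit 1 = 0  t=0,i=14
  ..... -> .   bit 0 = 0  t=0,i=13
  bits 10100101111111110000011110011100 = 2784954268

2784954268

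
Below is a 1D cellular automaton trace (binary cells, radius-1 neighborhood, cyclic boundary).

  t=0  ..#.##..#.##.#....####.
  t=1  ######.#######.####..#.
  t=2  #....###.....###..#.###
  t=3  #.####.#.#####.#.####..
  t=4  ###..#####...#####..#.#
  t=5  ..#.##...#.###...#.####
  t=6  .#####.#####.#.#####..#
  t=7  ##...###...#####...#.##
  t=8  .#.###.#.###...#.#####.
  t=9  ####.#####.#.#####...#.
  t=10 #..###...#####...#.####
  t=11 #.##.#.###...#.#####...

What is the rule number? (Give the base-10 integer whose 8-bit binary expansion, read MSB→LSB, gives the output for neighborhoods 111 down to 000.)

  [7] ### => .  t=0,i=19
  [6] ##. => #  t=0,i=5
  [5] #.# => #  t=0,i=3
  [4] #.. => .  t=0,i=6
  [3] .## => #  t=0,i=4
  [2] .#. => #  t=0,i=2
  [1] ..# => #  t=0,i=1
  [0] ... => #  t=0,i=0
  bits 01101111 = 111

111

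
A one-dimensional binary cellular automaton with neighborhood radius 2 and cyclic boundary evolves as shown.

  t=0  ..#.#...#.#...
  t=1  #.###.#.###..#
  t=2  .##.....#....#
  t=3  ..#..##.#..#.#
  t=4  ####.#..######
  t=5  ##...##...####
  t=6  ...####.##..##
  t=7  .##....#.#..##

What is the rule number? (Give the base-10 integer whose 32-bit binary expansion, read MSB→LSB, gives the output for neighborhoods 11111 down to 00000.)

2291537531

  #####|#  b31=1 t=4,i=0
  ####.|.  b30=0 t=4,i=2
  ###.#|.  b29=0 t=1,i=4
  ###..|.  b28=0 t=1,i=10
  ##.##|#  b27=1 t=1,i=1
  ##.#.|.  b26=0 t=1,i=5
  ##..#|.  b25=0 t=1,i=11
  ##...|.  b24=0 t=2,i=3
  #.###|#  b23=1 t=1,i=2
  #.##.|.  b22=0 t=2,i=1
  #.#.#|.  b21=0 t=1,i=6
  #.#..|#  b20=1 t=0,i=4
  #..##|.  b19=0 t=1,i=12
  #..#.|#  b18=1 t=3,i=1
  #...#|#  b17=1 t=0,i=6
  #....|.  b16=0 t=0,i=12
  .####|.  b15=0 t=4,i=9
  .###.|.  b14=0 t=1,i=3
  .##.#|.  b13=0 t=1,i=0
  .##..|#  b12=1 t=2,i=2
  .#.##|.  b11=0 t=1,i=7
  .#.#.|#  b10=1 t=0,i=3
  .#..#|#  b9=1 t=3,i=0
  .#...|.  b8=0 t=0,i=5
  ..###|.  b7=0 t=4,i=8
  ..##.|#  b6=1 t=1,i=13
  ..#.#|#  b5=1 t=0,i=2
  ..#..|#  b4=1 t=2,i=8
  ...##|#  b3=1 t=5,i=4
  ...#.|.  b2=0 t=0,i=1
  ....#|#  b1=1 t=0,i=0
  .....|#  b0=1 t=0,i=13
  bits 10001000100101100001011001111011 = 2291537531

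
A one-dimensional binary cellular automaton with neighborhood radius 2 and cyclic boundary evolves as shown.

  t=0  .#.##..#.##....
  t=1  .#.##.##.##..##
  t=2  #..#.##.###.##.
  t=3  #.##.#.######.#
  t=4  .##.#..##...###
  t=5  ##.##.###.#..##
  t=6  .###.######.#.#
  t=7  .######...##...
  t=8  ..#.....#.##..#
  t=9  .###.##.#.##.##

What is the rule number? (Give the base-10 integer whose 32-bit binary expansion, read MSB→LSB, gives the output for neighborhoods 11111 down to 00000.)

752800115

  [31] ##### => .  t=3,i=9
  [30] ####. => .  t=3,i=11
  [29] ###.# => #  t=2,i=10
  [28] ###.. => .  t=7,i=6
  [27] ##.## => #  t=1,i=5
  [26] ##.#. => #  t=1,i=0
  [25] ##..# => .  t=0,i=5
  [24] ##... => .  t=0,i=11
  [23] #.### => #  t=2,i=8
  [22] #.##. => #  t=0,i=3
  [21] #.#.# => .  t=1,i=1
  [20] #.#.. => #  t=2,i=0
  [19] #..## => #  t=1,i=12
  [18] #..#. => #  t=0,i=6
  [17] #...# => #  t=4,i=10
  [16] #.... => .  t=0,i=12
  [15] .#### => #  t=3,i=8
  [14] .###. => #  t=2,i=9
  [13] .##.# => .  t=1,i=4
  [12] .##.. => #  t=0,i=4
  [11] .#.## => .  t=0,i=2
  [10] .#.#. => .  t=6,i=13
  [9] .#..# => .  t=2,i=1
  [8] .#... => #  t=8,i=3
  [7] ..### => .  t=4,i=12
  [6] ..##. => #  t=1,i=13
  [5] ..#.# => #  t=0,i=1
  [4] ..#.. => #  t=8,i=2
  [3] ...## => .  t=4,i=11
  [2] ...#. => .  t=0,i=0
  [1] ....# => #  t=0,i=14
  [0] ..... => #  t=0,i=13
  bits 00101100110111101101000101110011 = 752800115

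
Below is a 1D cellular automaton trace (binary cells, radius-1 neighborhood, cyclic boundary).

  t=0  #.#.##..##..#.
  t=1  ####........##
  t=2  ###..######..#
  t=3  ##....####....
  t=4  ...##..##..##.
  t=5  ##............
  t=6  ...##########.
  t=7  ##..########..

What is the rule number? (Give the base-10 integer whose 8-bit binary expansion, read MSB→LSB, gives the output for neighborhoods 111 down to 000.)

  [7] ### => #  t=1,i=0
  [6] ##. => .  t=0,i=5
  [5] #.# => #  t=0,i=1
  [4] #.. => .  t=0,i=6
  [3] .## => .  t=0,i=4
  [2] .#. => #  t=0,i=0
  [1] ..# => .  t=0,i=7
  [0] ... => #  t=1,i=5
  bits 10100101 = 165

165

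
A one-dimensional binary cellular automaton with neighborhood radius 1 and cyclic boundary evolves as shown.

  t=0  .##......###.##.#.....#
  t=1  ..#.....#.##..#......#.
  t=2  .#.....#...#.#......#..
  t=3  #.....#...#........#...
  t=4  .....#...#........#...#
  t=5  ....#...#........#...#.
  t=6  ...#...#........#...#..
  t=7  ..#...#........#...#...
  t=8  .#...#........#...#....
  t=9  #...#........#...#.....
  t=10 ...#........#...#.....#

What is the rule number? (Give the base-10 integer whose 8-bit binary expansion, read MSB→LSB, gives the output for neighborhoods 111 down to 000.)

  ### -> #   bit 7 = 1  t=0,i=10
  ##. -> #   bit 6 = 1  t=0,i=2
  #.# -> .   bit 5 = 0  t=0,i=0
  #.. -> .   bit 4 = 0  t=0,i=3
  .## -> .   bit 3 = 0  t=0,i=1
  .#. -> .   bit 2 = 0  t=0,i=16
  ..# -> #   bit 1 = 1  t=0,i=8
  ... -> .   bit 0 = 0  t=0,i=4
  bits 11000010 = 194

194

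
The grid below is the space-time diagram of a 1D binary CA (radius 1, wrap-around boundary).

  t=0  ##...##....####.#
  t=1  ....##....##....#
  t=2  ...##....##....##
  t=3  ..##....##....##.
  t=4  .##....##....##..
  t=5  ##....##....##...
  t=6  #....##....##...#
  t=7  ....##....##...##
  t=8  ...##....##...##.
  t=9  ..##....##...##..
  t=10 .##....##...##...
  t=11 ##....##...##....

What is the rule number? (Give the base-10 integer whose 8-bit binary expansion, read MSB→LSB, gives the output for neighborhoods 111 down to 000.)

14

  nb ###: next=.  (t=0,i=0, bit7=0)
  nb ##.: next=.  (t=0,i=1, bit6=0)
  nb #.#: next=.  (t=0,i=15, bit5=0)
  nb #..: next=.  (t=0,i=2, bit4=0)
  nb .##: next=#  (t=0,i=5, bit3=1)
  nb .#.: next=#  (t=1,i=16, bit2=1)
  nb ..#: next=#  (t=0,i=4, bit1=1)
  nb ...: next=.  (t=0,i=3, bit0=0)
  bits 00001110 = 14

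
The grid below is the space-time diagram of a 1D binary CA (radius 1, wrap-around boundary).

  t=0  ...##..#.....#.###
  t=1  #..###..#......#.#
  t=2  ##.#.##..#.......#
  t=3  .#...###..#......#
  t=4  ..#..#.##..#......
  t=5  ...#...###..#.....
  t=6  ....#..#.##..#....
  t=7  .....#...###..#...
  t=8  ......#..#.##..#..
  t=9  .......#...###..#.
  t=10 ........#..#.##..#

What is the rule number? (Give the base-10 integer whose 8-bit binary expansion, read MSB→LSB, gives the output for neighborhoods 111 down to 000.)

  ###|.  b7=0 t=0,i=16
  ##.|#  b6=1 t=0,i=4
  #.#|.  b5=0 t=0,i=14
  #..|#  b4=1 t=0,i=0
  .##|#  b3=1 t=0,i=3
  .#.|.  b2=0 t=0,i=7
  ..#|.  b1=0 t=0,i=2
  ...|.  b0=0 t=0,i=1
  bits 01011000 = 88

88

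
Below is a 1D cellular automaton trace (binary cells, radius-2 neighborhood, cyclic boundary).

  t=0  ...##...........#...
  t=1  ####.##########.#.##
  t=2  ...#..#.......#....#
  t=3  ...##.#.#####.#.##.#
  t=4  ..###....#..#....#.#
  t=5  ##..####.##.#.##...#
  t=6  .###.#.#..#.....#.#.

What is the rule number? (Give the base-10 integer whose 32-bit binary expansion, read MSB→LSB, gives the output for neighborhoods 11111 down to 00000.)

  [31] ##### => .  t=1,i=0
  [30] ####. => .  t=1,i=2
  [29] ###.# => #  t=1,i=3
  [28] ###.. => #  t=4,i=4
  [27] ##.## => .  t=1,i=4
  [26] ##.#. => .  t=1,i=15
  [25] ##..# => #  t=5,i=2
  [24] ##... => #  t=0,i=5
  [23] #.### => .  t=1,i=5
  [22] #.##. => .  t=3,i=16
  [21] #.#.# => .  t=1,i=16
  [20] #.#.. => #  t=3,i=19
  [19] #..## => #  t=4,i=1
  [18] #..#. => .  t=2,i=5
  [17] #...# => .  t=2,i=1
  [16] #.... => #  t=0,i=6
  [15] .#### => #  t=1,i=6
  [14] .###. => .  t=4,i=3
  [13] .##.# => #  t=3,i=4
  [12] .##.. => .  t=0,i=4
  [11] .#.## => .  t=1,i=17
  [10] .#.#. => .  t=4,i=18
  [9] .#..# => #  t=2,i=4
  [8] .#... => .  t=0,i=17
  [7] ..### => .  t=4,i=2
  [6] ..##. => #  t=0,i=3
  [5] ..#.# => .  t=4,i=17
  [4] ..#.. => #  t=0,i=16
  [3] ...## => #  t=0,i=2
  [2] ...#. => .  t=0,i=15
  [1] ....# => #  t=0,i=1
  [0] ..... => #  t=0,i=0
  bits 00110011000110011010001001011011 = 857317979

857317979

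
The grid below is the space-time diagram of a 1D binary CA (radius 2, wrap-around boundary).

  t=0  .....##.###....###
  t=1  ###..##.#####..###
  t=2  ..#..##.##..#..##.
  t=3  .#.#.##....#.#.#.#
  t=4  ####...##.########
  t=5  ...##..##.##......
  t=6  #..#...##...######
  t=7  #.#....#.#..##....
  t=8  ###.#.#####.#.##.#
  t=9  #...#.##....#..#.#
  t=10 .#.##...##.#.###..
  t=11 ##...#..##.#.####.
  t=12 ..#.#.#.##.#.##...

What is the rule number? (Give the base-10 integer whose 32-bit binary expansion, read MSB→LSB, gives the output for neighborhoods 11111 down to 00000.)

  ##### -> .   bit 31 = 0  t=1,i=0
  ####. -> .   bit 30 = 0  t=1,i=1
  ###.# -> .   bit 29 = 0  t=8,i=2
  ###.. -> #   bit 28 = 1  t=0,i=10
  ##.## -> .   bit 27 = 0  t=0,i=7
  ##.#. -> .   bit 26 = 0  t=8,i=3
  ##..# -> .   bit 25 = 0  t=1,i=3
  ##... -> #   bit 24 = 1  t=0,i=0
  #.### -> #   bit 23 = 1  t=0,i=8
  #.##. -> .   bit 22 = 0  t=2,i=8
  #.#.# -> #   bit 21 = 1  t=3,i=1
  #.#.. -> #   bit 20 = 1  t=7,i=2
  #..## -> .   bit 19 = 0  t=1,i=4
  #..#. -> #   bit 18 = 1  t=2,i=11
  #...# -> .   bit 17 = 0  t=2,i=0
  #.... -> #   bit 16 = 1  t=0,i=1
  .#### -> #   bit 15 = 1  t=1,i=9
  .###. -> #   bit 14 = 1  t=0,i=9
  .##.# -> #   bit 13 = 1  t=0,i=6
  .##.. -> .   bit 12 = 0  t=2,i=9
  .#.## -> .   bit 11 = 0  t=3,i=4
  .#.#. -> #   bit 10 = 1  t=3,i=0
  .#..# -> #   bit 9 = 1  t=2,i=3
  .#... -> .   bit 8 = 0  t=6,i=4
  ..### -> #   bit 7 = 1  t=0,i=15
  ..##. -> #   bit 6 = 1  t=0,i=5
  ..#.# -> #   bit 5 = 1  t=3,i=11
  ..#.. -> .   bit 4 = 0  t=2,i=2
  ...## -> .   bit 3 = 0  t=0,i=4
  ...#. -> #   bit 2 = 1  t=2,i=1
  ....# -> .   bit 1 = 0  t=0,i=3
  ..... -> #   bit 0 = 1  t=0,i=2
  bits 00010001101101011110011011100101 = 297133797

297133797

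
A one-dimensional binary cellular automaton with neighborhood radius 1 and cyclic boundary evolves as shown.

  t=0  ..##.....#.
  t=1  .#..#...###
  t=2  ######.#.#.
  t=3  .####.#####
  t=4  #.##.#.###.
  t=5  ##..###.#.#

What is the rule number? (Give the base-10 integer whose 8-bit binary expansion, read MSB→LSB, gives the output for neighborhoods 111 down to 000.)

  ###|#  b7=1 t=1,i=9
  ##.|.  b6=0 t=0,i=3
  #.#|#  b5=1 t=1,i=0
  #..|#  b4=1 t=0,i=4
  .##|.  b3=0 t=0,i=2
  .#.|#  b2=1 t=0,i=9
  ..#|#  b1=1 t=0,i=1
  ...|.  b0=0 t=0,i=0
  bits 10110110 = 182

182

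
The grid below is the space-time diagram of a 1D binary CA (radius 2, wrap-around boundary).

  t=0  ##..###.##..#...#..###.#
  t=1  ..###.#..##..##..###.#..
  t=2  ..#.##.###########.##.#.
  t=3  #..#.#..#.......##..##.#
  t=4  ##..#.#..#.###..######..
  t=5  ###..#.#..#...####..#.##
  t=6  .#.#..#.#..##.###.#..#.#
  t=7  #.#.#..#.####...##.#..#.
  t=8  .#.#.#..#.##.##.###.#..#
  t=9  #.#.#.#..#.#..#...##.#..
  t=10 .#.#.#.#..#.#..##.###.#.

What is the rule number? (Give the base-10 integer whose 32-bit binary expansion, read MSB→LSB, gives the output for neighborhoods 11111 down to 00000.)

1728757697

  [31] ##### => .  t=2,i=9
  [30] ####. => #  t=2,i=16
  [29] ###.# => #  t=0,i=6
  [28] ###.. => .  t=0,i=1
  [27] ##.## => .  t=0,i=7
  [26] ##.#. => #  t=1,i=5
  [25] ##..# => #  t=0,i=2
  [24] ##... => #  t=7,i=13
  [23] #.### => .  t=0,i=23
  [22] #.##. => .  t=0,i=8
  [21] #.#.# => .  t=6,i=1
  [20] #.#.. => .  t=1,i=6
  [19] #..## => #  t=0,i=3
  [18] #..#. => .  t=0,i=11
  [17] #...# => #  t=0,i=14
  [16] #.... => .  t=1,i=23
  [15] .#### => #  t=2,i=8
  [14] .###. => .  t=0,i=0
  [13] .##.# => #  t=2,i=5
  [12] .##.. => #  t=0,i=9
  [11] .#.## => #  t=2,i=3
  [10] .#.#. => #  t=3,i=4
  [9] .#..# => #  t=0,i=17
  [8] .#... => #  t=0,i=13
  [7] ..### => #  t=0,i=4
  [6] ..##. => #  t=1,i=9
  [5] ..#.# => .  t=2,i=2
  [4] ..#.. => .  t=0,i=12
  [3] ...## => .  t=1,i=1
  [2] ...#. => .  t=0,i=15
  [1] ....# => .  t=1,i=0
  [0] ..... => #  t=3,i=11
  bits 01100111000010101011111111000001 = 1728757697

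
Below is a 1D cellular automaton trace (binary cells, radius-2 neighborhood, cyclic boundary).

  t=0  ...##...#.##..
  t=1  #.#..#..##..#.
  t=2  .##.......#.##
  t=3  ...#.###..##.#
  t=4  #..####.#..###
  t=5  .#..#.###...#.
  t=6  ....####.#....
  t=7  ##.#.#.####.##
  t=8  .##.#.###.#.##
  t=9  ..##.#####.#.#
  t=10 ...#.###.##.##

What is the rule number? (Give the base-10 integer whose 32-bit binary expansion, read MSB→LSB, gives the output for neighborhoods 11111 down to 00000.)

2811292969

  #####|#  b31=1 t=9,i=7
  ####.|.  b30=0 t=4,i=5
  ###.#|#  b29=1 t=4,i=6
  ###..|.  b28=0 t=3,i=7
  ##.##|.  b27=0 t=2,i=0
  ##.#.|#  b26=1 t=3,i=12
  ##..#|#  b25=1 t=1,i=10
  ##...|#  b24=1 t=0,i=5
  #.###|#  b23=1 t=3,i=5
  #.##.|.  b22=0 t=0,i=10
  #.#.#|.  b21=0 t=1,i=0
  #.#..|#  b20=1 t=1,i=2
  #..##|.  b19=0 t=1,i=7
  #..#.|.  b18=0 t=1,i=4
  #...#|.  b17=0 t=0,i=6
  #....|.  b16=0 t=0,i=13
  .####|#  b15=1 t=4,i=4
  .###.|#  b14=1 t=3,i=6
  .##.#|#  b13=1 t=2,i=13
  .##..|.  b12=0 t=0,i=4
  .#.##|#  b11=1 t=0,i=9
  .#.#.|#  b10=1 t=1,i=1
  .#..#|.  b9=0 t=1,i=3
  .#...|#  b8=1 t=3,i=0
  ..###|.  b7=0 t=4,i=3
  ..##.|.  b6=0 t=0,i=3
  ..#.#|#  b5=1 t=0,i=8
  ..#..|.  b4=0 t=1,i=5
  ...##|#  b3=1 t=0,i=2
  ...#.|.  b2=0 t=0,i=7
  ....#|.  b1=0 t=0,i=1
  .....|#  b0=1 t=0,i=0
  bits 10100111100100001110110100101001 = 2811292969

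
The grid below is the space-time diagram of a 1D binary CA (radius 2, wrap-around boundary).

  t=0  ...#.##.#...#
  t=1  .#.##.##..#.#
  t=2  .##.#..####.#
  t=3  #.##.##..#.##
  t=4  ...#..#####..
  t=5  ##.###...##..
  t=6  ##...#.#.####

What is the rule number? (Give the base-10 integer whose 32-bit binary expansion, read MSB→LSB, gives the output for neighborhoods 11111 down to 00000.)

1445870195

  ##### -> .   bit 31 = 0  t=4,i=8
  ####. -> #   bit 30 = 1  t=2,i=9
  ###.# -> .   bit 29 = 0  t=2,i=10
  ###.. -> #   bit 28 = 1  t=4,i=10
  ##.## -> .   bit 27 = 0  t=1,i=5
  ##.#. -> #   bit 26 = 1  t=0,i=7
  ##..# -> #   bit 25 = 1  t=1,i=8
  ##... -> .   bit 24 = 0  t=4,i=11
  #.### -> .   bit 23 = 0  t=3,i=11
  #.##. -> .   bit 22 = 0  t=0,i=5
  #.#.# -> #   bit 21 = 1  t=1,i=1
  #.#.. -> .   bit 20 = 0  t=0,i=8
  #..## -> #   bit 19 = 1  t=2,i=6
  #..#. -> #   bit 18 = 1  t=1,i=9
  #...# -> #   bit 17 = 1  t=0,i=1
  #.... -> .   bit 16 = 0  t=4,i=12
  .#### -> .   bit 15 = 0  t=2,i=8
  .###. -> .   bit 14 = 0  t=3,i=12
  .##.# -> #   bit 13 = 1  t=0,i=6
  .##.. -> #   bit 12 = 1  t=1,i=7
  .#.## -> #   bit 11 = 1  t=0,i=4
  .#.#. -> .   bit 10 = 0  t=1,i=0
  .#..# -> #   bit 9 = 1  t=2,i=5
  .#... -> .   bit 8 = 0  t=0,i=0
  ..### -> .   bit 7 = 0  t=2,i=7
  ..##. -> #   bit 6 = 1  t=5,i=0
  ..#.# -> #   bit 5 = 1  t=0,i=3
  ..#.. -> #   bit 4 = 1  t=0,i=12
  ...## -> .   bit 3 = 0  t=5,i=8
  ...#. -> .   bit 2 = 0  t=0,i=2
  ....# -> #   bit 1 = 1  t=4,i=1
  ..... -> #   bit 0 = 1  t=4,i=0
  bits 01010110001011100011101001110011 = 1445870195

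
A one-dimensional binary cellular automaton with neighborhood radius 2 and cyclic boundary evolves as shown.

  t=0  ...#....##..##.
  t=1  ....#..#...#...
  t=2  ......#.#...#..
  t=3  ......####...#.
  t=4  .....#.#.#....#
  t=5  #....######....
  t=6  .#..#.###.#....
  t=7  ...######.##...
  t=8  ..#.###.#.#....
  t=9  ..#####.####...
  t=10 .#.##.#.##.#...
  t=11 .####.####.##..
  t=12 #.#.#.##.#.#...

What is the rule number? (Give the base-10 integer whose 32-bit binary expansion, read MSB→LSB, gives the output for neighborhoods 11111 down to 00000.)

2969365800

  #####|#  b31=1 t=5,i=7
  ####.|.  b30=0 t=3,i=8
  ###.#|#  b29=1 t=6,i=8
  ###..|#  b28=1 t=3,i=9
  ##.##|.  b27=0 t=7,i=9
  ##.#.|.  b26=0 t=6,i=9
  ##..#|.  b25=0 t=0,i=10
  ##...|.  b24=0 t=0,i=14
  #.###|#  b23=1 t=6,i=6
  #.##.|#  b22=1 t=7,i=10
  #.#.#|#  b21=1 t=4,i=7
  #.#..|#  b20=1 t=2,i=8
  #..##|#  b19=1 t=0,i=11
  #..#.|#  b18=1 t=1,i=6
  #...#|.  b17=0 t=1,i=9
  #....|.  b16=0 t=0,i=0
  .####|#  b15=1 t=3,i=7
  .###.|#  b14=1 t=6,i=7
  .##.#|#  b13=1 t=10,i=4
  .##..|.  b12=0 t=0,i=9
  .#.##|#  b11=1 t=6,i=5
  .#.#.|#  b10=1 t=2,i=7
  .#..#|.  b9=0 t=1,i=5
  .#...|#  b8=1 t=0,i=4
  ..###|.  b7=0 t=3,i=6
  ..##.|.  b6=0 t=0,i=8
  ..#.#|#  b5=1 t=2,i=6
  ..#..|.  b4=0 t=0,i=3
  ...##|#  b3=1 t=0,i=7
  ...#.|.  b2=0 t=0,i=2
  ....#|.  b1=0 t=0,i=1
  .....|.  b0=0 t=1,i=0
  bits 10110000111111001110110100101000 = 2969365800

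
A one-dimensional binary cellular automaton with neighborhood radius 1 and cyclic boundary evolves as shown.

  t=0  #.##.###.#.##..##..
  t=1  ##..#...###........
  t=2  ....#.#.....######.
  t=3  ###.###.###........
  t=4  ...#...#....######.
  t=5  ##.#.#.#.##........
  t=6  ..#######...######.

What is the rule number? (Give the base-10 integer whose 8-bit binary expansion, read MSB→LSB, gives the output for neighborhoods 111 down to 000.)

  ### -> .   bit 7 = 0  t=0,i=6
  ##. -> .   bit 6 = 0  t=0,i=3
  #.# -> #   bit 5 = 1  t=0,i=1
  #.. -> .   bit 4 = 0  t=0,i=13
  .## -> .   bit 3 = 0  t=0,i=2
  .#. -> #   bit 2 = 1  t=0,i=0
  ..# -> .   bit 1 = 0  t=0,i=14
  ... -> #   bit 0 = 1  t=1,i=6
  bits 00100101 = 37

37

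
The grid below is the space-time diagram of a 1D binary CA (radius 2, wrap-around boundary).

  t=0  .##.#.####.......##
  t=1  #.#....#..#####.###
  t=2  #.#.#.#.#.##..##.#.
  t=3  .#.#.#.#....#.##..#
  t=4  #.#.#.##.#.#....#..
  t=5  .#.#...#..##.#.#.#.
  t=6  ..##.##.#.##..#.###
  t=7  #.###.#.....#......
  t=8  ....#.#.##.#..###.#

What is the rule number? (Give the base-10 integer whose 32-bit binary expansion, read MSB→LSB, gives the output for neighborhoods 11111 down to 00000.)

722708173

  [31] ##### => .  t=1,i=12
  [30] ####. => .  t=0,i=8
  [29] ###.# => #  t=1,i=0
  [28] ###.. => .  t=0,i=9
  [27] ##.## => #  t=0,i=0
  [26] ##.#. => .  t=0,i=3
  [25] ##..# => #  t=2,i=12
  [24] ##... => #  t=0,i=10
  [23] #.### => .  t=0,i=6
  [22] #.##. => .  t=0,i=1
  [21] #.#.# => .  t=0,i=4
  [20] #.#.. => #  t=1,i=2
  [19] #..## => .  t=1,i=9
  [18] #..#. => .  t=3,i=17
  [17] #...# => #  t=5,i=5
  [16] #.... => #  t=0,i=11
  [15] .#### => #  t=0,i=7
  [14] .###. => .  t=6,i=17
  [13] .##.# => #  t=0,i=2
  [12] .##.. => .  t=2,i=11
  [11] .#.## => .  t=0,i=5
  [10] .#.#. => #  t=2,i=1
  [9] .#..# => #  t=1,i=8
  [8] .#... => .  t=1,i=3
  [7] ..### => #  t=1,i=10
  [6] ..##. => #  t=0,i=17
  [5] ..#.# => .  t=3,i=12
  [4] ..#.. => .  t=1,i=7
  [3] ...## => #  t=0,i=16
  [2] ...#. => #  t=1,i=6
  [1] ....# => .  t=0,i=15
  [0] ..... => #  t=0,i=12
  bits 00101011000100111010011011001101 = 722708173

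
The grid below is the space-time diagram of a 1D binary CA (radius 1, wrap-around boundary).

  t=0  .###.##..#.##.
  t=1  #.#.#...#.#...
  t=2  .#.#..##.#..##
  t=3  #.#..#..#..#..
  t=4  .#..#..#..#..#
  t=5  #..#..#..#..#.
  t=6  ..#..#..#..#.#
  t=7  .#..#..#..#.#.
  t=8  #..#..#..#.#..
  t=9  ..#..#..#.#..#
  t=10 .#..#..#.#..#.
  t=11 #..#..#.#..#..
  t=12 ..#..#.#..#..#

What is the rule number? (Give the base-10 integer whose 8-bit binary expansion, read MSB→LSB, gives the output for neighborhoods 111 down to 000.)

  ### -> #   bit 7 = 1  t=0,i=2
  ##. -> .   bit 6 = 0  t=0,i=3
  #.# -> #   bit 5 = 1  t=0,i=4
  #.. -> .   bit 4 = 0  t=0,i=7
  .## -> .   bit 3 = 0  t=0,i=1
  .#. -> .   bit 2 = 0  t=0,i=9
  ..# -> #   bit 1 = 1  t=0,i=0
  ... -> #   bit 0 = 1  t=1,i=6
  bits 10100011 = 163

163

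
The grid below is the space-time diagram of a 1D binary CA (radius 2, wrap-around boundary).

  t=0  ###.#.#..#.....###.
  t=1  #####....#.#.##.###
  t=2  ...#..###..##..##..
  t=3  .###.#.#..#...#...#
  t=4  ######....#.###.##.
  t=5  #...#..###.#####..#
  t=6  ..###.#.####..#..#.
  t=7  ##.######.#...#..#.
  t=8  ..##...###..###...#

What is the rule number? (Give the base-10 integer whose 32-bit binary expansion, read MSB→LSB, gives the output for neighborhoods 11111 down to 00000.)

  ##### -> .   bit 31 = 0  t=1,i=0
  ####. -> #   bit 30 = 1  t=1,i=3
  ###.# -> #   bit 29 = 1  t=0,i=2
  ###.. -> .   bit 28 = 0  t=1,i=4
  ##.## -> #   bit 27 = 1  t=0,i=18
  ##.#. -> #   bit 26 = 1  t=0,i=3
  ##..# -> .   bit 25 = 0  t=2,i=9
  ##... -> .   bit 24 = 0  t=1,i=5
  #.### -> #   bit 23 = 1  t=0,i=0
  #.##. -> .   bit 22 = 0  t=1,i=13
  #.#.# -> #   bit 21 = 1  t=0,i=4
  #.#.. -> .   bit 20 = 0  t=0,i=6
  #..## -> #   bit 19 = 1  t=2,i=5
  #..#. -> .   bit 18 = 0  t=0,i=8
  #...# -> #   bit 17 = 1  t=3,i=12
  #.... -> #   bit 16 = 1  t=0,i=11
  .#### -> .   bit 15 = 0  t=1,i=17
  .###. -> #   bit 14 = 1  t=0,i=1
  .##.# -> .   bit 13 = 0  t=1,i=14
  .##.. -> .   bit 12 = 0  t=2,i=12
  .#.## -> #   bit 11 = 1  t=1,i=12
  .#.#. -> .   bit 10 = 0  t=0,i=5
  .#..# -> .   bit 9 = 0  t=0,i=7
  .#... -> .   bit 8 = 0  t=0,i=10
  ..### -> .   bit 7 = 0  t=0,i=15
  ..##. -> .   bit 6 = 0  t=2,i=11
  ..#.# -> .   bit 5 = 0  t=1,i=9
  ..#.. -> #   bit 4 = 1  t=0,i=9
  ...## -> #   bit 3 = 1  t=0,i=14
  ...#. -> #   bit 2 = 1  t=1,i=8
  ....# -> #   bit 1 = 1  t=0,i=13
  ..... -> .   bit 0 = 0  t=0,i=12
  bits 01101100101010110100100000011110 = 1823164446

1823164446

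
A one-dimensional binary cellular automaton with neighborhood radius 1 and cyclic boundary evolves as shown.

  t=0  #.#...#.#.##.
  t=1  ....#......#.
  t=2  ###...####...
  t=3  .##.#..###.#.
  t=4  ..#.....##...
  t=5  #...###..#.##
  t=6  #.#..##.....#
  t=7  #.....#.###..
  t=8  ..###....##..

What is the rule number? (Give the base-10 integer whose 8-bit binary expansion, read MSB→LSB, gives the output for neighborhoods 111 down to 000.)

193

  ### -> #   bit 7 = 1  t=2,i=1
  ##. -> #   bit 6 = 1  t=0,i=11
  #.# -> .   bit 5 = 0  t=0,i=1
  #.. -> .   bit 4 = 0  t=0,i=3
  .## -> .   bit 3 = 0  t=0,i=10
  .#. -> .   bit 2 = 0  t=0,i=0
  ..# -> .   bit 1 = 0  t=0,i=5
  ... -> #   bit 0 = 1  t=0,i=4
  bits 11000001 = 193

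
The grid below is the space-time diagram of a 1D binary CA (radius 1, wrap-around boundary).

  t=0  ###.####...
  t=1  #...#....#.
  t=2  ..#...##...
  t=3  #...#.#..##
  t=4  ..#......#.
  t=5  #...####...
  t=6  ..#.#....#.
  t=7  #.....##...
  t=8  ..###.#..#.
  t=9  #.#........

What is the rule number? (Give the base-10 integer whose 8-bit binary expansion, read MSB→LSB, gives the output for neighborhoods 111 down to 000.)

9

  ### -> .   bit 7 = 0  t=0,i=1
  ##. -> .   bit 6 = 0  t=0,i=2
  #.# -> .   bit 5 = 0  t=0,i=3
  #.. -> .   bit 4 = 0  t=0,i=8
  .## -> #   bit 3 = 1  t=0,i=0
  .#. -> .   bit 2 = 0  t=1,i=0
  ..# -> .   bit 1 = 0  t=0,i=10
  ... -> #   bit 0 = 1  t=0,i=9
  bits 00001001 = 9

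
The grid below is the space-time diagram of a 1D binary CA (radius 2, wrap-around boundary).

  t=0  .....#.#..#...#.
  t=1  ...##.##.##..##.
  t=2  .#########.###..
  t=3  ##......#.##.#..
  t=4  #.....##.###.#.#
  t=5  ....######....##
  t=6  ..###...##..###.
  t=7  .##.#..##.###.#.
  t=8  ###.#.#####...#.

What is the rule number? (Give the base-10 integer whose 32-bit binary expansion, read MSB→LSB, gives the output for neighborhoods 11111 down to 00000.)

1524378846

  #####|.  b31=0 t=2,i=3
  ####.|#  b30=1 t=2,i=8
  ###.#|.  b29=0 t=2,i=9
  ###..|#  b28=1 t=2,i=13
  ##.##|#  b27=1 t=1,i=5
  ##.#.|.  b26=0 t=3,i=12
  ##..#|#  b25=1 t=1,i=11
  ##...|.  b24=0 t=1,i=15
  #.###|#  b23=1 t=2,i=11
  #.##.|#  b22=1 t=1,i=6
  #.#.#|.  b21=0 t=4,i=13
  #.#..|#  b20=1 t=0,i=7
  #..##|#  b19=1 t=1,i=12
  #..#.|#  b18=1 t=0,i=9
  #...#|.  b17=0 t=0,i=12
  #....|.  b16=0 t=0,i=0
  .####|.  b15=0 t=2,i=2
  .###.|.  b14=0 t=2,i=12
  .##.#|#  b13=1 t=1,i=4
  .##..|.  b12=0 t=1,i=10
  .#.##|#  b11=1 t=3,i=9
  .#.#.|#  b10=1 t=0,i=6
  .#..#|.  b9=0 t=0,i=8
  .#...|.  b8=0 t=0,i=11
  ..###|#  b7=1 t=2,i=1
  ..##.|#  b6=1 t=1,i=3
  ..#.#|.  b5=0 t=0,i=5
  ..#..|#  b4=1 t=0,i=10
  ...##|#  b3=1 t=1,i=2
  ...#.|#  b2=1 t=0,i=4
  ....#|#  b1=1 t=0,i=3
  .....|.  b0=0 t=0,i=1
  bits 01011010110111000010110011011110 = 1524378846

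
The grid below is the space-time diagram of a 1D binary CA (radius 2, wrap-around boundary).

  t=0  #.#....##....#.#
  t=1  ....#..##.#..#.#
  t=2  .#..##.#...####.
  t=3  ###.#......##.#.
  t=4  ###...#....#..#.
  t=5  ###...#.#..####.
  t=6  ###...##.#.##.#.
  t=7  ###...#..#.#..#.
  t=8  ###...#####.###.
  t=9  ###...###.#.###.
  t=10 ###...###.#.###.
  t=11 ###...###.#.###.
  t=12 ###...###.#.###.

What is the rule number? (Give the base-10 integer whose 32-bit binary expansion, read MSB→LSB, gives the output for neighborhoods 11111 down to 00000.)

2967852784

  nb #####: next=#  (t=8,i=8, bit31=1)
  nb ####.: next=.  (t=2,i=13, bit30=0)
  nb ###.#: next=#  (t=3,i=2, bit29=1)
  nb ###..: next=#  (t=2,i=14, bit28=1)
  nb ##.##: next=.  (t=5,i=15, bit27=0)
  nb ##.#.: next=.  (t=0,i=1, bit26=0)
  nb ##..#: next=.  (t=2,i=15, bit25=0)
  nb ##...: next=.  (t=0,i=9, bit24=0)
  nb #.###: next=#  (t=3,i=0, bit23=1)
  nb #.##.: next=#  (t=0,i=15, bit22=1)
  nb #.#.#: next=#  (t=3,i=14, bit21=1)
  nb #.#..: next=.  (t=0,i=2, bit20=0)
  nb #..##: next=.  (t=1,i=6, bit19=0)
  nb #..#.: next=#  (t=1,i=12, bit18=1)
  nb #...#: next=.  (t=2,i=9, bit17=0)
  nb #....: next=#  (t=0,i=4, bit16=1)
  nb .####: next=#  (t=2,i=12, bit15=1)
  nb .###.: next=#  (t=3,i=1, bit14=1)
  nb .##.#: next=.  (t=0,i=0, bit13=0)
  nb .##..: next=#  (t=0,i=8, bit12=1)
  nb .#.##: next=.  (t=0,i=14, bit11=0)
  nb .#.#.: next=#  (t=1,i=14, bit10=1)
  nb .#..#: next=#  (t=1,i=5, bit9=1)
  nb .#...: next=.  (t=0,i=3, bit8=0)
  nb ..###: next=#  (t=2,i=11, bit7=1)
  nb ..##.: next=#  (t=0,i=7, bit6=1)
  nb ..#.#: next=#  (t=0,i=13, bit5=1)
  nb ..#..: next=#  (t=1,i=4, bit4=1)
  nb ...##: next=.  (t=0,i=6, bit3=0)
  nb ...#.: next=.  (t=0,i=12, bit2=0)
  nb ....#: next=.  (t=0,i=5, bit1=0)
  nb .....: next=.  (t=3,i=7, bit0=0)
  bits 10110000111001011101011011110000 = 2967852784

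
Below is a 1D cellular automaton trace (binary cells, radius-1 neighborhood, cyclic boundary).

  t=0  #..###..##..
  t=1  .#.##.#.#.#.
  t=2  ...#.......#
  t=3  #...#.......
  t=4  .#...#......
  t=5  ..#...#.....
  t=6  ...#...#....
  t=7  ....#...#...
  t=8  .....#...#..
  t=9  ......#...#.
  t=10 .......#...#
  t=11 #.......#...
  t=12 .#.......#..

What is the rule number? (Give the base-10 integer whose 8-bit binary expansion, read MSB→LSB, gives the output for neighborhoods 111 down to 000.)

152

  ### -> #   bit 7 = 1  t=0,i=4
  ##. -> .   bit 6 = 0  t=0,i=5
  #.# -> .   bit 5 = 0  t=1,i=2
  #.. -> #   bit 4 = 1  t=0,i=1
  .## -> #   bit 3 = 1  t=0,i=3
  .#. -> .   bit 2 = 0  t=0,i=0
  ..# -> .   bit 1 = 0  t=0,i=2
  ... -> .   bit 0 = 0  t=2,i=1
  bits 10011000 = 152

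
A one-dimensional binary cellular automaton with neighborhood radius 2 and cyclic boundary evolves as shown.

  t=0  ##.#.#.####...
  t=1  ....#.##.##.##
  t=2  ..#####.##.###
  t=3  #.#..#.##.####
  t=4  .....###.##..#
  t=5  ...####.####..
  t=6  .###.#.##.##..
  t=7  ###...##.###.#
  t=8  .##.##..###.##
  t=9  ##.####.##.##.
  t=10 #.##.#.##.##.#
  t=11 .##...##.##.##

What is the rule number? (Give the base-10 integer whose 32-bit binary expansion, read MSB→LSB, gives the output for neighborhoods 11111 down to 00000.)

  [31] ##### => .  t=2,i=4
  [30] ####. => #  t=0,i=9
  [29] ###.# => .  t=2,i=6
  [28] ###.. => #  t=0,i=10
  [27] ##.## => #  t=1,i=8
  [26] ##.#. => .  t=0,i=2
  [25] ##..# => #  t=2,i=0
  [24] ##... => .  t=0,i=11
  [23] #.### => #  t=0,i=7
  [22] #.##. => #  t=1,i=6
  [21] #.#.# => .  t=0,i=3
  [20] #.#.. => .  t=3,i=2
  [19] #..## => .  t=2,i=1
  [18] #..#. => .  t=3,i=4
  [17] #...# => #  t=0,i=12
  [16] #.... => .  t=1,i=1
  [15] .#### => .  t=0,i=8
  [14] .###. => #  t=2,i=12
  [13] .##.# => .  t=0,i=1
  [12] .##.. => #  t=1,i=13
  [11] .#.## => #  t=0,i=6
  [10] .#.#. => #  t=0,i=4
  [9] .#..# => .  t=3,i=3
  [8] .#... => .  t=4,i=0
  [7] ..### => #  t=2,i=2
  [6] ..##. => .  t=0,i=0
  [5] ..#.# => #  t=1,i=4
  [4] ..#.. => .  t=4,i=13
  [3] ...## => #  t=0,i=13
  [2] ...#. => #  t=1,i=3
  [1] ....# => #  t=1,i=2
  [0] ..... => .  t=4,i=2
  bits 01011010110000100101110010101110 = 1522687150

1522687150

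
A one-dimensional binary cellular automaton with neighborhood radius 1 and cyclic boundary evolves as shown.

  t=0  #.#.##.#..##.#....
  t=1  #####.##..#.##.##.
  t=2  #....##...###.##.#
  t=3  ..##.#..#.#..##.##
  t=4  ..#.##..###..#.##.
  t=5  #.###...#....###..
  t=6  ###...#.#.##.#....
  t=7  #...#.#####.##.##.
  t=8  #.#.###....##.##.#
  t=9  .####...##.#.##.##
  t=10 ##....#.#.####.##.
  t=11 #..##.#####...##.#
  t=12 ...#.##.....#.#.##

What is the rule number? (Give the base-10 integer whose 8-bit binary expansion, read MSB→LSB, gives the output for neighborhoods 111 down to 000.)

45

  ### -> .   bit 7 = 0  t=1,i=1
  ##. -> .   bit 6 = 0  t=0,i=5
  #.# -> #   bit 5 = 1  t=0,i=1
  #.. -> .   bit 4 = 0  t=0,i=8
  .## -> #   bit 3 = 1  t=0,i=4
  .#. -> #   bit 2 = 1  t=0,i=0
  ..# -> .   bit 1 = 0  t=0,i=9
  ... -> #   bit 0 = 1  t=0,i=15
  bits 00101101 = 45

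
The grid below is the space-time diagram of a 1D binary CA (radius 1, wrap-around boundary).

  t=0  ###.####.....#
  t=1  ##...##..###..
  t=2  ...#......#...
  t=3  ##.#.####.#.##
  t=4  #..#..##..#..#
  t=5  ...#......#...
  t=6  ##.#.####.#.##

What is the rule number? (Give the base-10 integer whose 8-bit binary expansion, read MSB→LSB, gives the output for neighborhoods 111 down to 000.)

  ### -> #   bit 7 = 1  t=0,i=0
  ##. -> .   bit 6 = 0  t=0,i=2
  #.# -> .   bit 5 = 0  t=0,i=3
  #.. -> .   bit 4 = 0  t=0,i=8
  .## -> .   bit 3 = 0  t=0,i=4
  .#. -> #   bit 2 = 1  t=2,i=3
  ..# -> .   bit 1 = 0  t=0,i=12
  ... -> #   bit 0 = 1  t=0,i=9
  bits 10000101 = 133

133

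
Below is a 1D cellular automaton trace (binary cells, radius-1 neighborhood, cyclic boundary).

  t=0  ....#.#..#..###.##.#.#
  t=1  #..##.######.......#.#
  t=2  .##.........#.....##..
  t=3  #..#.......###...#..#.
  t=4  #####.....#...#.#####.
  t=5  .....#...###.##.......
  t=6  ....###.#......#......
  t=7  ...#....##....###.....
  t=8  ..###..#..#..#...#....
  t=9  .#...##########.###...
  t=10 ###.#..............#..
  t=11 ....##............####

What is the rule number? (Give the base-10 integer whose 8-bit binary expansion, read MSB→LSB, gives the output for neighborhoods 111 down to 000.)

  [7] ### => .  t=0,i=13
  [6] ##. => .  t=0,i=14
  [5] #.# => .  t=0,i=5
  [4] #.. => #  t=0,i=0
  [3] .## => .  t=0,i=12
  [2] .#. => #  t=0,i=4
  [1] ..# => #  t=0,i=3
  [0] ... => .  t=0,i=1
  bits 00010110 = 22

22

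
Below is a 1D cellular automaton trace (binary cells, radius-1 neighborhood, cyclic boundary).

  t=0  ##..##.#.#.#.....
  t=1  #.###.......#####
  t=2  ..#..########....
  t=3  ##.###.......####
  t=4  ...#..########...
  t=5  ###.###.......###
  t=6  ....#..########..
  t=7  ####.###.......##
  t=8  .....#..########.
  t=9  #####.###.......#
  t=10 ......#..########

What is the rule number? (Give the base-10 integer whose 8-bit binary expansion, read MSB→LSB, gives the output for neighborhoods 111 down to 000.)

  ###|.  b7=0 t=1,i=3
  ##.|.  b6=0 t=0,i=1
  #.#|.  b5=0 t=0,i=6
  #..|#  b4=1 t=0,i=2
  .##|#  b3=1 t=0,i=0
  .#.|.  b2=0 t=0,i=7
  ..#|#  b1=1 t=0,i=3
  ...|#  b0=1 t=0,i=13
  bits 00011011 = 27

27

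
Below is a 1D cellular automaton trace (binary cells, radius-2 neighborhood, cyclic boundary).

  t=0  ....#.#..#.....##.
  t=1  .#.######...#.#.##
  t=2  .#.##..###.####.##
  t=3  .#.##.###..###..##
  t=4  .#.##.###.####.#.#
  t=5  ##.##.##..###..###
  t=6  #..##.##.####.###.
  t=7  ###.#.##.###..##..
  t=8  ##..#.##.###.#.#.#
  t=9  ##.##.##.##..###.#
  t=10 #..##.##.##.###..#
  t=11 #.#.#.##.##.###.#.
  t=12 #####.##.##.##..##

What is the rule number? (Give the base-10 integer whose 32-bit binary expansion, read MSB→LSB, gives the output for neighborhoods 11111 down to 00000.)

1375532717

  #####|.  b31=0 t=1,i=5
  ####.|#  b30=1 t=1,i=7
  ###.#|.  b29=0 t=2,i=9
  ###..|#  b28=1 t=1,i=8
  ##.##|.  b27=0 t=2,i=10
  ##.#.|.  b26=0 t=1,i=0
  ##..#|.  b25=0 t=2,i=5
  ##...|#  b24=1 t=0,i=17
  #.###|#  b23=1 t=1,i=3
  #.##.|#  b22=1 t=1,i=16
  #.#.#|#  b21=1 t=1,i=1
  #.#..|#  b20=1 t=0,i=6
  #..##|#  b19=1 t=2,i=6
  #..#.|#  b18=1 t=0,i=8
  #...#|.  b17=0 t=1,i=10
  #....|.  b16=0 t=0,i=0
  .####|#  b15=1 t=1,i=4
  .###.|#  b14=1 t=2,i=8
  .##.#|#  b13=1 t=1,i=17
  .##..|#  b12=1 t=0,i=16
  .#.##|.  b11=0 t=1,i=2
  .#.#.|#  b10=1 t=0,i=5
  .#..#|#  b9=1 t=0,i=7
  .#...|.  b8=0 t=0,i=10
  ..###|#  b7=1 t=2,i=7
  ..##.|.  b6=0 t=0,i=15
  ..#.#|#  b5=1 t=0,i=4
  ..#..|.  b4=0 t=0,i=9
  ...##|#  b3=1 t=0,i=14
  ...#.|#  b2=1 t=0,i=3
  ....#|.  b1=0 t=0,i=2
  .....|#  b0=1 t=0,i=1
  bits 01010001111111001111011010101101 = 1375532717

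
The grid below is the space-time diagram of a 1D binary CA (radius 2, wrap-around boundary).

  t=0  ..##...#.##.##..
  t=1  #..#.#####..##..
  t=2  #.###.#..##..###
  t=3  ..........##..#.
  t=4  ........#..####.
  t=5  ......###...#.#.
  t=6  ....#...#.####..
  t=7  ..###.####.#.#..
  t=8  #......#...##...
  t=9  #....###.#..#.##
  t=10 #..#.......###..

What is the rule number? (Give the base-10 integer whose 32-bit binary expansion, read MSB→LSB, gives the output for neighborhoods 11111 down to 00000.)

308714550

  nb #####: next=.  (t=1,i=7, bit31=0)
  nb ####.: next=.  (t=1,i=8, bit30=0)
  nb ###.#: next=.  (t=2,i=0, bit29=0)
  nb ###..: next=#  (t=1,i=9, bit28=1)
  nb ##.##: next=.  (t=0,i=11, bit27=0)
  nb ##.#.: next=.  (t=2,i=5, bit26=0)
  nb ##..#: next=#  (t=1,i=10, bit25=1)
  nb ##...: next=.  (t=0,i=4, bit24=0)
  nb #.###: next=.  (t=1,i=5, bit23=0)
  nb #.##.: next=#  (t=0,i=9, bit22=1)
  nb #.#.#: next=#  (t=7,i=11, bit21=1)
  nb #.#..: next=.  (t=2,i=6, bit20=0)
  nb #..##: next=.  (t=1,i=11, bit19=0)
  nb #..#.: next=#  (t=1,i=2, bit18=1)
  nb #...#: next=#  (t=0,i=5, bit17=1)
  nb #....: next=.  (t=0,i=15, bit16=0)
  nb .####: next=#  (t=1,i=6, bit15=1)
  nb .###.: next=.  (t=2,i=3, bit14=0)
  nb .##.#: next=.  (t=0,i=10, bit13=0)
  nb .##..: next=#  (t=0,i=3, bit12=1)
  nb .#.##: next=#  (t=0,i=8, bit11=1)
  nb .#.#.: next=#  (t=5,i=13, bit10=1)
  nb .#..#: next=.  (t=1,i=1, bit9=0)
  nb .#...: next=.  (t=3,i=15, bit8=0)
  nb ..###: next=.  (t=2,i=13, bit7=0)
  nb ..##.: next=.  (t=0,i=2, bit6=0)
  nb ..#.#: next=#  (t=0,i=7, bit5=1)
  nb ..#..: next=#  (t=1,i=0, bit4=1)
  nb ...##: next=.  (t=0,i=1, bit3=0)
  nb ...#.: next=#  (t=0,i=6, bit2=1)
  nb ....#: next=#  (t=0,i=0, bit1=1)
  nb .....: next=.  (t=3,i=1, bit0=0)
  bits 00010010011001101001110000110110 = 308714550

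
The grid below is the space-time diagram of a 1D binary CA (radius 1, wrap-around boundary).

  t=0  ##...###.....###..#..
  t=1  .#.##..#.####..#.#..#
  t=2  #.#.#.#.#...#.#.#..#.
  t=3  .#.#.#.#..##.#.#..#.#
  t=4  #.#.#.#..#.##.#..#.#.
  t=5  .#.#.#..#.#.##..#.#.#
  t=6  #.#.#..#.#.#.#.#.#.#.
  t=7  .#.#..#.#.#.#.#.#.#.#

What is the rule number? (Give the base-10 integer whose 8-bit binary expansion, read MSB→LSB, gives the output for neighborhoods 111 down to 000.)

  nb ###: next=.  (t=0,i=6, bit7=0)
  nb ##.: next=#  (t=0,i=1, bit6=1)
  nb #.#: next=#  (t=1,i=0, bit5=1)
  nb #..: next=.  (t=0,i=2, bit4=0)
  nb .##: next=.  (t=0,i=0, bit3=0)
  nb .#.: next=.  (t=0,i=18, bit2=0)
  nb ..#: next=#  (t=0,i=4, bit1=1)
  nb ...: next=#  (t=0,i=3, bit0=1)
  bits 01100011 = 99

99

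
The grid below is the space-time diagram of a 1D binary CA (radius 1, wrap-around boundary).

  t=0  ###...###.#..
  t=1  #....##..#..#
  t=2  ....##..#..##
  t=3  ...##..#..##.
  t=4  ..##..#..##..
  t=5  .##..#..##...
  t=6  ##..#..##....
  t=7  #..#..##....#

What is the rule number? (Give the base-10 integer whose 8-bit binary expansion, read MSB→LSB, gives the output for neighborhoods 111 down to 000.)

  ###|.  b7=0 t=0,i=1
  ##.|.  b6=0 t=0,i=2
  #.#|#  b5=1 t=0,i=9
  #..|.  b4=0 t=0,i=3
  .##|#  b3=1 t=0,i=0
  .#.|.  b2=0 t=0,i=10
  ..#|#  b1=1 t=0,i=5
  ...|.  b0=0 t=0,i=4
  bits 00101010 = 42

42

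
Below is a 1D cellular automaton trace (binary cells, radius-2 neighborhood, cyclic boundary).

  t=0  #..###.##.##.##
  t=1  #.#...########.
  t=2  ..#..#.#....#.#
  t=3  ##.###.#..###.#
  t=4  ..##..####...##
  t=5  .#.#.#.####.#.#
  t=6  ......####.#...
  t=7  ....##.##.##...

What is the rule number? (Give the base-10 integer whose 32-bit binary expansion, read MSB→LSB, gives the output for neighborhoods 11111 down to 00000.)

  [31] ##### => .  t=1,i=8
  [30] ####. => #  t=1,i=12
  [29] ###.# => .  t=0,i=5
  [28] ###.. => #  t=0,i=0
  [27] ##.## => #  t=0,i=6
  [26] ##.#. => #  t=1,i=14
  [25] ##..# => .  t=0,i=1
  [24] ##... => #  t=4,i=10
  [23] #.### => #  t=0,i=13
  [22] #.##. => #  t=0,i=7
  [21] #.#.# => .  t=1,i=0
  [20] #.#.. => #  t=1,i=2
  [19] #..## => #  t=0,i=2
  [18] #..#. => #  t=2,i=1
  [17] #...# => .  t=1,i=4
  [16] #.... => .  t=2,i=9
  [15] .#### => #  t=1,i=7
  [14] .###. => .  t=0,i=4
  [13] .##.# => #  t=0,i=8
  [12] .##.. => #  t=4,i=3
  [11] .#.## => #  t=5,i=6
  [10] .#.#. => .  t=1,i=1
  [9] .#..# => #  t=2,i=0
  [8] .#... => .  t=1,i=3
  [7] ..### => .  t=0,i=3
  [6] ..##. => .  t=4,i=2
  [5] ..#.# => #  t=2,i=5
  [4] ..#.. => .  t=2,i=2
  [3] ...## => #  t=1,i=5
  [2] ...#. => #  t=2,i=11
  [1] ....# => #  t=2,i=10
  [0] ..... => .  t=6,i=0
  bits 01011101110111001011101000101110 = 1574746670

1574746670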